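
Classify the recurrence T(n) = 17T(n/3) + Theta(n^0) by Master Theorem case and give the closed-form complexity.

Master Theorem for T(n) = 17T(n/3) + O(n^0):

a = 17, b = 3, c = 0
log_b(a) = log_3(17) = 2.5789

Case 1: c = 0 < log_3(17) = 2.5789
T(n) = O(n^(log_3 17))

For T(n) = 17T(n/3) + O(n^0): log_3(17) = 2.5789. This is Case 1 of the Master Theorem (c < log_b(a), work dominated by leaves), giving O(n^(log_3 17)).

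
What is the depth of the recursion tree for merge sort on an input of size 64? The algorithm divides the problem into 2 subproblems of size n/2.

For divide and conquer with division factor 2:

Problem sizes at each level:
Level 0: 64
Level 1: 32
Level 2: 16
Level 3: 8
Level 4: 4
Level 5: 2
Level 6: 1

The root is level 0 and the size-1 base case is level 6 (the tree spans levels 0 through 6, i.e. 7 levels counting the root), so the depth is the number of divisions: log_2(64) = 6

The recursion tree depth is log_2(64) = 6. At each level, the problem size is divided by 2, so it takes 6 divisions to reduce to a base case of size 1. The algorithm makes 2 recursive calls at each level.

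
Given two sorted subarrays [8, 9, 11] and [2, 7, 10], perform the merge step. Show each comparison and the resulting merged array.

Merging process:

Compare 8 vs 2: take 2 from right. Merged: [2]
Compare 8 vs 7: take 7 from right. Merged: [2, 7]
Compare 8 vs 10: take 8 from left. Merged: [2, 7, 8]
Compare 9 vs 10: take 9 from left. Merged: [2, 7, 8, 9]
Compare 11 vs 10: take 10 from right. Merged: [2, 7, 8, 9, 10]
Append remaining from left: [11]. Merged: [2, 7, 8, 9, 10, 11]

Final merged array: [2, 7, 8, 9, 10, 11]
Total comparisons: 5

The merged array is [2, 7, 8, 9, 10, 11], requiring 5 comparisons. The merge step runs in O(n) time where n is the total number of elements.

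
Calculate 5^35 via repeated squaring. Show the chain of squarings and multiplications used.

Computing 5^35 by squaring (build up from 5^1; each line after the first costs one multiplication):

5^1 = 5
5^2 = (5^1)^2 = 5^2 = 25
5^4 = (5^2)^2 = 25^2 = 625
5^8 = (5^4)^2 = 625^2 = 390625
5^16 = (5^8)^2 = 390625^2 = 152587890625
5^17 = 5 * 5^16 = 5 * 152587890625 = 762939453125
5^34 = (5^17)^2 = 762939453125^2 = 582076609134674072265625
5^35 = 5 * 5^34 = 5 * 582076609134674072265625 = 2910383045673370361328125

Result: 2910383045673370361328125
Multiplications needed: 7 (7 lines after 5^1)

5^35 = 2910383045673370361328125. Using exponentiation by squaring, this requires 7 multiplications. The key idea: if the exponent is even, square the half-power; if odd, multiply by the base once.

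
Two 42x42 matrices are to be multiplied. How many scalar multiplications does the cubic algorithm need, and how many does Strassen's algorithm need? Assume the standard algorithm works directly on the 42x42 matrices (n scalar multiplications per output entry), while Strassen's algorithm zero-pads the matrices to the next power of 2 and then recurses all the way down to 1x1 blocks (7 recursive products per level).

Matrix multiplication for 42x42 matrices:

Strassen's algorithm requires power-of-2 dimensions. Pad 42x42 to 64x64 (next power of 2).

Standard algorithm: 42^3 = 74088 multiplications
Strassen's algorithm: 7^(log2(64)) = 7^6 = 117649 multiplications
Difference: 74088 - 117649 = -43561 (Strassen uses MORE here due to padding overhead — for small or just-over-power-of-2 n, padding can outweigh the per-level savings)

Standard: 74088 multiplications (42^3). Strassen: 117649 multiplications (7^6, after padding to 64x64). Strassen reduces 8 recursive multiplications to 7 at each level.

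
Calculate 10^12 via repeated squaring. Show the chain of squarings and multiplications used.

Computing 10^12 by squaring (build up from 10^1; each line after the first costs one multiplication):

10^1 = 10
10^2 = (10^1)^2 = 10^2 = 100
10^3 = 10 * 10^2 = 10 * 100 = 1000
10^6 = (10^3)^2 = 1000^2 = 1000000
10^12 = (10^6)^2 = 1000000^2 = 1000000000000

Result: 1000000000000
Multiplications needed: 4 (4 lines after 10^1)

10^12 = 1000000000000. Using exponentiation by squaring, this requires 4 multiplications. The key idea: if the exponent is even, square the half-power; if odd, multiply by the base once.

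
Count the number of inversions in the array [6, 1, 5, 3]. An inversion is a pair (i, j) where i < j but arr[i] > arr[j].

Finding inversions in [6, 1, 5, 3]:

(0, 1): arr[0]=6 > arr[1]=1
(0, 2): arr[0]=6 > arr[2]=5
(0, 3): arr[0]=6 > arr[3]=3
(2, 3): arr[2]=5 > arr[3]=3

Total inversions: 4

The array has 4 inversion(s): (0,1), (0,2), (0,3), (2,3). Each pair (i,j) satisfies i < j and arr[i] > arr[j].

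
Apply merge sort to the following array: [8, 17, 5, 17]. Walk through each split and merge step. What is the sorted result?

Merge sort trace:

Split: [8, 17, 5, 17] -> [8, 17] and [5, 17]
  Split: [8, 17] -> [8] and [17]
  Merge: [8] + [17] -> [8, 17]
  Split: [5, 17] -> [5] and [17]
  Merge: [5] + [17] -> [5, 17]
Merge: [8, 17] + [5, 17] -> [5, 8, 17, 17]

Final sorted array: [5, 8, 17, 17]

The merge sort proceeds by recursively splitting the array and merging sorted halves.
After all merges, the sorted array is [5, 8, 17, 17].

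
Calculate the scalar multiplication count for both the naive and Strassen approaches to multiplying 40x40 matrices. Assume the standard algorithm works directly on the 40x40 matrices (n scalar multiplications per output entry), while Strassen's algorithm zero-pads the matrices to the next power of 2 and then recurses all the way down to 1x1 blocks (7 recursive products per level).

Matrix multiplication for 40x40 matrices:

Strassen's algorithm requires power-of-2 dimensions. Pad 40x40 to 64x64 (next power of 2).

Standard algorithm: 40^3 = 64000 multiplications
Strassen's algorithm: 7^(log2(64)) = 7^6 = 117649 multiplications
Difference: 64000 - 117649 = -53649 (Strassen uses MORE here due to padding overhead — for small or just-over-power-of-2 n, padding can outweigh the per-level savings)

Standard: 64000 multiplications (40^3). Strassen: 117649 multiplications (7^6, after padding to 64x64). Strassen reduces 8 recursive multiplications to 7 at each level.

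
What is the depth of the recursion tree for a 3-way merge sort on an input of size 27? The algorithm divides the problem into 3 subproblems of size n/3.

For divide and conquer with division factor 3:

Problem sizes at each level:
Level 0: 27
Level 1: 9
Level 2: 3
Level 3: 1

The root is level 0 and the size-1 base case is level 3 (the tree spans levels 0 through 3, i.e. 4 levels counting the root), so the depth is the number of divisions: log_3(27) = 3

The recursion tree depth is log_3(27) = 3. At each level, the problem size is divided by 3, so it takes 3 divisions to reduce to a base case of size 1. The algorithm makes 3 recursive calls at each level.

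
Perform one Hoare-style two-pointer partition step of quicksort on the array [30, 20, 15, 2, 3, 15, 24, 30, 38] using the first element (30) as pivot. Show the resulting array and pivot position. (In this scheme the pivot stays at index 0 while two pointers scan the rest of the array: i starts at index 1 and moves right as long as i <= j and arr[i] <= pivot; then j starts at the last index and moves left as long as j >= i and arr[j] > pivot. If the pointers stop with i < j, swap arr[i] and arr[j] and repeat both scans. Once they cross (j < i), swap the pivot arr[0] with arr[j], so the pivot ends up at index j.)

Hoare-style two-pointer partition with pivot = 30:

Initial array: [30, 20, 15, 2, 3, 15, 24, 30, 38]

Pointers start at i = 1, j = 8.
i ends at 8, j ends at 7: the pointers have crossed (j < i), so scanning stops.

Swap pivot arr[0] with arr[7] to place pivot at position 7: [30, 20, 15, 2, 3, 15, 24, 30, 38]
Pivot position: 7

After partitioning with pivot 30, the array becomes [30, 20, 15, 2, 3, 15, 24, 30, 38]. The pivot is placed at index 7. All elements to the left of the pivot are <= 30, and all elements to the right are > 30.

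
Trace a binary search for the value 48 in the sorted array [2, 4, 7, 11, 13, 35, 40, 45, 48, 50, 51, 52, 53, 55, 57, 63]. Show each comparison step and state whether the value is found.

Binary search for 48 in [2, 4, 7, 11, 13, 35, 40, 45, 48, 50, 51, 52, 53, 55, 57, 63]:

lo=0, hi=15, mid=7, arr[mid]=45 -> 45 < 48, search right half
lo=8, hi=15, mid=11, arr[mid]=52 -> 52 > 48, search left half
lo=8, hi=10, mid=9, arr[mid]=50 -> 50 > 48, search left half
lo=8, hi=8, mid=8, arr[mid]=48 -> Found target at index 8!

Binary search finds 48 at index 8 after 4 comparisons. The search repeatedly halves the search space by comparing with the middle element.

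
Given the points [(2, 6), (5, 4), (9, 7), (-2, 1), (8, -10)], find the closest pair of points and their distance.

Computing all pairwise distances among 5 points:

d((2, 6), (5, 4)) = 3.6056 <-- minimum
d((2, 6), (9, 7)) = 7.0711
d((2, 6), (-2, 1)) = 6.4031
d((2, 6), (8, -10)) = 17.088
d((5, 4), (9, 7)) = 5.0
d((5, 4), (-2, 1)) = 7.6158
d((5, 4), (8, -10)) = 14.3178
d((9, 7), (-2, 1)) = 12.53
d((9, 7), (8, -10)) = 17.0294
d((-2, 1), (8, -10)) = 14.8661

Closest pair: (2, 6) and (5, 4) with distance 3.6056

The closest pair is (2, 6) and (5, 4) with Euclidean distance 3.6056. For 5 points, brute-force pairwise comparison is shown above. For large n, the divide-and-conquer algorithm (sort by x, recurse on halves, check the dividing strip) achieves O(n log n).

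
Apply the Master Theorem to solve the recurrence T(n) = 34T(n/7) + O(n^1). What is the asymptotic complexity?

Master Theorem for T(n) = 34T(n/7) + O(n^1):

a = 34, b = 7, c = 1
log_b(a) = log_7(34) = 1.8122

Case 1: c = 1 < log_7(34) = 1.8122
T(n) = O(n^(log_7 34))

For T(n) = 34T(n/7) + O(n^1): log_7(34) = 1.8122. This is Case 1 of the Master Theorem (c < log_b(a), work dominated by leaves), giving O(n^(log_7 34)).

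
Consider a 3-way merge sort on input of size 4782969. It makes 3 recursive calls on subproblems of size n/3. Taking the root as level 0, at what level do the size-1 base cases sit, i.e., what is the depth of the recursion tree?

For divide and conquer with division factor 3:

Problem sizes at each level:
Level 0: 4782969
Level 1: 1594323
Level 2: 531441
Level 3: 177147
Level 4: 59049
Level 5: 19683
Level 6: 6561
Level 7: 2187
Level 8: 729
Level 9: 243
Level 10: 81
Level 11: 27
Level 12: 9
Level 13: 3
Level 14: 1

The root is level 0 and the size-1 base case is level 14 (the tree spans levels 0 through 14, i.e. 15 levels counting the root), so the depth is the number of divisions: log_3(4782969) = 14

The recursion tree depth is log_3(4782969) = 14. At each level, the problem size is divided by 3, so it takes 14 divisions to reduce to a base case of size 1. The algorithm makes 3 recursive calls at each level.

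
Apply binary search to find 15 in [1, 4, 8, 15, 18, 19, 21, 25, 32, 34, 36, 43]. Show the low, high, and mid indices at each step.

Binary search for 15 in [1, 4, 8, 15, 18, 19, 21, 25, 32, 34, 36, 43]:

lo=0, hi=11, mid=5, arr[mid]=19 -> 19 > 15, search left half
lo=0, hi=4, mid=2, arr[mid]=8 -> 8 < 15, search right half
lo=3, hi=4, mid=3, arr[mid]=15 -> Found target at index 3!

Binary search finds 15 at index 3 after 3 comparisons. The search repeatedly halves the search space by comparing with the middle element.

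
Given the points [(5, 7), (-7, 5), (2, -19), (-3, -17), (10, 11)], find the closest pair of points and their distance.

Computing all pairwise distances among 5 points:

d((5, 7), (-7, 5)) = 12.1655
d((5, 7), (2, -19)) = 26.1725
d((5, 7), (-3, -17)) = 25.2982
d((5, 7), (10, 11)) = 6.4031
d((-7, 5), (2, -19)) = 25.632
d((-7, 5), (-3, -17)) = 22.3607
d((-7, 5), (10, 11)) = 18.0278
d((2, -19), (-3, -17)) = 5.3852 <-- minimum
d((2, -19), (10, 11)) = 31.0483
d((-3, -17), (10, 11)) = 30.8707

Closest pair: (2, -19) and (-3, -17) with distance 5.3852

The closest pair is (2, -19) and (-3, -17) with Euclidean distance 5.3852. For 5 points, brute-force pairwise comparison is shown above. For large n, the divide-and-conquer algorithm (sort by x, recurse on halves, check the dividing strip) achieves O(n log n).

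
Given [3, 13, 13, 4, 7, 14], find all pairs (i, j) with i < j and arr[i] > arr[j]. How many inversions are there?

Finding inversions in [3, 13, 13, 4, 7, 14]:

(1, 3): arr[1]=13 > arr[3]=4
(1, 4): arr[1]=13 > arr[4]=7
(2, 3): arr[2]=13 > arr[3]=4
(2, 4): arr[2]=13 > arr[4]=7

Total inversions: 4

The array has 4 inversion(s): (1,3), (1,4), (2,3), (2,4). Each pair (i,j) satisfies i < j and arr[i] > arr[j].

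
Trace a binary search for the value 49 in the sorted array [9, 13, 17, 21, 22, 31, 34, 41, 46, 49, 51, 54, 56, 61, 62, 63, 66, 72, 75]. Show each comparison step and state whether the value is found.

Binary search for 49 in [9, 13, 17, 21, 22, 31, 34, 41, 46, 49, 51, 54, 56, 61, 62, 63, 66, 72, 75]:

lo=0, hi=18, mid=9, arr[mid]=49 -> Found target at index 9!

Binary search finds 49 at index 9 after 1 comparisons. The search repeatedly halves the search space by comparing with the middle element.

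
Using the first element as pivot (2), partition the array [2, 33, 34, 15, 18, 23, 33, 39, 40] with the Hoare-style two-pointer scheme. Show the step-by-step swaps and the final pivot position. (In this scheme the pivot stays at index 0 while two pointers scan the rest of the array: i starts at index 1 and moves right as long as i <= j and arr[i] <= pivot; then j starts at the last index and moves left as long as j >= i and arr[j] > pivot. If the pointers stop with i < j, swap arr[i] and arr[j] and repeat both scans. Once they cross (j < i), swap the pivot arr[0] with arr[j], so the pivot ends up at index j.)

Hoare-style two-pointer partition with pivot = 2:

Initial array: [2, 33, 34, 15, 18, 23, 33, 39, 40]

Pointers start at i = 1, j = 8.
i ends at 1, j ends at 0: the pointers have crossed (j < i), so scanning stops.

j = 0, so swapping arr[0] with arr[j] leaves the pivot at position 0: [2, 33, 34, 15, 18, 23, 33, 39, 40]
Pivot position: 0

After partitioning with pivot 2, the array becomes [2, 33, 34, 15, 18, 23, 33, 39, 40]. The pivot is placed at index 0. All elements to the left of the pivot are <= 2, and all elements to the right are > 2.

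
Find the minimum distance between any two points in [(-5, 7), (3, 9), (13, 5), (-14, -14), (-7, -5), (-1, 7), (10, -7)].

Computing all pairwise distances among 7 points:

d((-5, 7), (3, 9)) = 8.2462
d((-5, 7), (13, 5)) = 18.1108
d((-5, 7), (-14, -14)) = 22.8473
d((-5, 7), (-7, -5)) = 12.1655
d((-5, 7), (-1, 7)) = 4.0 <-- minimum
d((-5, 7), (10, -7)) = 20.5183
d((3, 9), (13, 5)) = 10.7703
d((3, 9), (-14, -14)) = 28.6007
d((3, 9), (-7, -5)) = 17.2047
d((3, 9), (-1, 7)) = 4.4721
d((3, 9), (10, -7)) = 17.4642
d((13, 5), (-14, -14)) = 33.0151
d((13, 5), (-7, -5)) = 22.3607
d((13, 5), (-1, 7)) = 14.1421
d((13, 5), (10, -7)) = 12.3693
d((-14, -14), (-7, -5)) = 11.4018
d((-14, -14), (-1, 7)) = 24.6982
d((-14, -14), (10, -7)) = 25.0
d((-7, -5), (-1, 7)) = 13.4164
d((-7, -5), (10, -7)) = 17.1172
d((-1, 7), (10, -7)) = 17.8045

Closest pair: (-5, 7) and (-1, 7) with distance 4.0

The closest pair is (-5, 7) and (-1, 7) with Euclidean distance 4.0. For 7 points, brute-force pairwise comparison is shown above. For large n, the divide-and-conquer algorithm (sort by x, recurse on halves, check the dividing strip) achieves O(n log n).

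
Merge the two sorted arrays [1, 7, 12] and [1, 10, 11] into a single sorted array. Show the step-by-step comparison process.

Merging process:

Compare 1 vs 1: take 1 from left. Merged: [1]
Compare 7 vs 1: take 1 from right. Merged: [1, 1]
Compare 7 vs 10: take 7 from left. Merged: [1, 1, 7]
Compare 12 vs 10: take 10 from right. Merged: [1, 1, 7, 10]
Compare 12 vs 11: take 11 from right. Merged: [1, 1, 7, 10, 11]
Append remaining from left: [12]. Merged: [1, 1, 7, 10, 11, 12]

Final merged array: [1, 1, 7, 10, 11, 12]
Total comparisons: 5

The merged array is [1, 1, 7, 10, 11, 12], requiring 5 comparisons. The merge step runs in O(n) time where n is the total number of elements.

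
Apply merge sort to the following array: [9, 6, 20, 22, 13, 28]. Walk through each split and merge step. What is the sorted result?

Merge sort trace:

Split: [9, 6, 20, 22, 13, 28] -> [9, 6, 20] and [22, 13, 28]
  Split: [9, 6, 20] -> [9] and [6, 20]
    Split: [6, 20] -> [6] and [20]
    Merge: [6] + [20] -> [6, 20]
  Merge: [9] + [6, 20] -> [6, 9, 20]
  Split: [22, 13, 28] -> [22] and [13, 28]
    Split: [13, 28] -> [13] and [28]
    Merge: [13] + [28] -> [13, 28]
  Merge: [22] + [13, 28] -> [13, 22, 28]
Merge: [6, 9, 20] + [13, 22, 28] -> [6, 9, 13, 20, 22, 28]

Final sorted array: [6, 9, 13, 20, 22, 28]

The merge sort proceeds by recursively splitting the array and merging sorted halves.
After all merges, the sorted array is [6, 9, 13, 20, 22, 28].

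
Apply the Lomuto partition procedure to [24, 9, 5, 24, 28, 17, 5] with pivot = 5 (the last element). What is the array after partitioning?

Lomuto partition with pivot = 5:

Initial array: [24, 9, 5, 24, 28, 17, 5]

arr[0]=24 > 5: no swap
arr[1]=9 > 5: no swap
arr[2]=5 <= 5: swap with position 0, array becomes [5, 9, 24, 24, 28, 17, 5]
arr[3]=24 > 5: no swap
arr[4]=28 > 5: no swap
arr[5]=17 > 5: no swap

Place pivot at position 1: [5, 5, 24, 24, 28, 17, 9]
Pivot position: 1

After partitioning with pivot 5, the array becomes [5, 5, 24, 24, 28, 17, 9]. The pivot is placed at index 1. All elements to the left of the pivot are <= 5, and all elements to the right are > 5.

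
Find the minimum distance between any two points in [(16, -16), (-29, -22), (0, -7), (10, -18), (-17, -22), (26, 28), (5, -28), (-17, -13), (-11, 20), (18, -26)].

Computing all pairwise distances among 10 points:

d((16, -16), (-29, -22)) = 45.3982
d((16, -16), (0, -7)) = 18.3576
d((16, -16), (10, -18)) = 6.3246 <-- minimum
d((16, -16), (-17, -22)) = 33.541
d((16, -16), (26, 28)) = 45.1221
d((16, -16), (5, -28)) = 16.2788
d((16, -16), (-17, -13)) = 33.1361
d((16, -16), (-11, 20)) = 45.0
d((16, -16), (18, -26)) = 10.198
d((-29, -22), (0, -7)) = 32.6497
d((-29, -22), (10, -18)) = 39.2046
d((-29, -22), (-17, -22)) = 12.0
d((-29, -22), (26, 28)) = 74.3303
d((-29, -22), (5, -28)) = 34.5254
d((-29, -22), (-17, -13)) = 15.0
d((-29, -22), (-11, 20)) = 45.6946
d((-29, -22), (18, -26)) = 47.1699
d((0, -7), (10, -18)) = 14.8661
d((0, -7), (-17, -22)) = 22.6716
d((0, -7), (26, 28)) = 43.6005
d((0, -7), (5, -28)) = 21.587
d((0, -7), (-17, -13)) = 18.0278
d((0, -7), (-11, 20)) = 29.1548
d((0, -7), (18, -26)) = 26.1725
d((10, -18), (-17, -22)) = 27.2947
d((10, -18), (26, 28)) = 48.7032
d((10, -18), (5, -28)) = 11.1803
d((10, -18), (-17, -13)) = 27.4591
d((10, -18), (-11, 20)) = 43.4166
d((10, -18), (18, -26)) = 11.3137
d((-17, -22), (26, 28)) = 65.9469
d((-17, -22), (5, -28)) = 22.8035
d((-17, -22), (-17, -13)) = 9.0
d((-17, -22), (-11, 20)) = 42.4264
d((-17, -22), (18, -26)) = 35.2278
d((26, 28), (5, -28)) = 59.808
d((26, 28), (-17, -13)) = 59.4138
d((26, 28), (-11, 20)) = 37.855
d((26, 28), (18, -26)) = 54.5894
d((5, -28), (-17, -13)) = 26.6271
d((5, -28), (-11, 20)) = 50.5964
d((5, -28), (18, -26)) = 13.1529
d((-17, -13), (-11, 20)) = 33.541
d((-17, -13), (18, -26)) = 37.3363
d((-11, 20), (18, -26)) = 54.3783

Closest pair: (16, -16) and (10, -18) with distance 6.3246

The closest pair is (16, -16) and (10, -18) with Euclidean distance 6.3246. For 10 points, brute-force pairwise comparison is shown above. For large n, the divide-and-conquer algorithm (sort by x, recurse on halves, check the dividing strip) achieves O(n log n).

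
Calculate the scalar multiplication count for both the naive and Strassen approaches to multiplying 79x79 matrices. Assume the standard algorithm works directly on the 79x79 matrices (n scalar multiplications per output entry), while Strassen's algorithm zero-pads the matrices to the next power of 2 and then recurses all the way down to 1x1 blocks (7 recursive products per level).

Matrix multiplication for 79x79 matrices:

Strassen's algorithm requires power-of-2 dimensions. Pad 79x79 to 128x128 (next power of 2).

Standard algorithm: 79^3 = 493039 multiplications
Strassen's algorithm: 7^(log2(128)) = 7^7 = 823543 multiplications
Difference: 493039 - 823543 = -330504 (Strassen uses MORE here due to padding overhead — for small or just-over-power-of-2 n, padding can outweigh the per-level savings)

Standard: 493039 multiplications (79^3). Strassen: 823543 multiplications (7^7, after padding to 128x128). Strassen reduces 8 recursive multiplications to 7 at each level.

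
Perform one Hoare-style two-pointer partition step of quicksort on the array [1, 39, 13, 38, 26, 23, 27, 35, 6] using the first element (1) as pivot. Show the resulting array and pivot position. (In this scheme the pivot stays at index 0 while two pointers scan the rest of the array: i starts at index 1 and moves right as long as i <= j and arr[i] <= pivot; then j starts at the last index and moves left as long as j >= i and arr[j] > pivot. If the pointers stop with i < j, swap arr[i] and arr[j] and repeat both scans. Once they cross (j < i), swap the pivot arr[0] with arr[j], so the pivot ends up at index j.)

Hoare-style two-pointer partition with pivot = 1:

Initial array: [1, 39, 13, 38, 26, 23, 27, 35, 6]

Pointers start at i = 1, j = 8.
i ends at 1, j ends at 0: the pointers have crossed (j < i), so scanning stops.

j = 0, so swapping arr[0] with arr[j] leaves the pivot at position 0: [1, 39, 13, 38, 26, 23, 27, 35, 6]
Pivot position: 0

After partitioning with pivot 1, the array becomes [1, 39, 13, 38, 26, 23, 27, 35, 6]. The pivot is placed at index 0. All elements to the left of the pivot are <= 1, and all elements to the right are > 1.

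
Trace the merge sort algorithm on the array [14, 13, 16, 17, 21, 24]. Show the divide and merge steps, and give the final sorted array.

Merge sort trace:

Split: [14, 13, 16, 17, 21, 24] -> [14, 13, 16] and [17, 21, 24]
  Split: [14, 13, 16] -> [14] and [13, 16]
    Split: [13, 16] -> [13] and [16]
    Merge: [13] + [16] -> [13, 16]
  Merge: [14] + [13, 16] -> [13, 14, 16]
  Split: [17, 21, 24] -> [17] and [21, 24]
    Split: [21, 24] -> [21] and [24]
    Merge: [21] + [24] -> [21, 24]
  Merge: [17] + [21, 24] -> [17, 21, 24]
Merge: [13, 14, 16] + [17, 21, 24] -> [13, 14, 16, 17, 21, 24]

Final sorted array: [13, 14, 16, 17, 21, 24]

The merge sort proceeds by recursively splitting the array and merging sorted halves.
After all merges, the sorted array is [13, 14, 16, 17, 21, 24].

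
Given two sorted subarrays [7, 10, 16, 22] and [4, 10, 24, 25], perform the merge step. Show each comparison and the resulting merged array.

Merging process:

Compare 7 vs 4: take 4 from right. Merged: [4]
Compare 7 vs 10: take 7 from left. Merged: [4, 7]
Compare 10 vs 10: take 10 from left. Merged: [4, 7, 10]
Compare 16 vs 10: take 10 from right. Merged: [4, 7, 10, 10]
Compare 16 vs 24: take 16 from left. Merged: [4, 7, 10, 10, 16]
Compare 22 vs 24: take 22 from left. Merged: [4, 7, 10, 10, 16, 22]
Append remaining from right: [24, 25]. Merged: [4, 7, 10, 10, 16, 22, 24, 25]

Final merged array: [4, 7, 10, 10, 16, 22, 24, 25]
Total comparisons: 6

The merged array is [4, 7, 10, 10, 16, 22, 24, 25], requiring 6 comparisons. The merge step runs in O(n) time where n is the total number of elements.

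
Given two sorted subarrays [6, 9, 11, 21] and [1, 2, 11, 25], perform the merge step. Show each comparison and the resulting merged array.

Merging process:

Compare 6 vs 1: take 1 from right. Merged: [1]
Compare 6 vs 2: take 2 from right. Merged: [1, 2]
Compare 6 vs 11: take 6 from left. Merged: [1, 2, 6]
Compare 9 vs 11: take 9 from left. Merged: [1, 2, 6, 9]
Compare 11 vs 11: take 11 from left. Merged: [1, 2, 6, 9, 11]
Compare 21 vs 11: take 11 from right. Merged: [1, 2, 6, 9, 11, 11]
Compare 21 vs 25: take 21 from left. Merged: [1, 2, 6, 9, 11, 11, 21]
Append remaining from right: [25]. Merged: [1, 2, 6, 9, 11, 11, 21, 25]

Final merged array: [1, 2, 6, 9, 11, 11, 21, 25]
Total comparisons: 7

The merged array is [1, 2, 6, 9, 11, 11, 21, 25], requiring 7 comparisons. The merge step runs in O(n) time where n is the total number of elements.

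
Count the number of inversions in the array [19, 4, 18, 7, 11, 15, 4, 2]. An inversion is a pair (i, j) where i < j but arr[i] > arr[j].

Finding inversions in [19, 4, 18, 7, 11, 15, 4, 2]:

(0, 1): arr[0]=19 > arr[1]=4
(0, 2): arr[0]=19 > arr[2]=18
(0, 3): arr[0]=19 > arr[3]=7
(0, 4): arr[0]=19 > arr[4]=11
(0, 5): arr[0]=19 > arr[5]=15
(0, 6): arr[0]=19 > arr[6]=4
(0, 7): arr[0]=19 > arr[7]=2
(1, 7): arr[1]=4 > arr[7]=2
(2, 3): arr[2]=18 > arr[3]=7
(2, 4): arr[2]=18 > arr[4]=11
(2, 5): arr[2]=18 > arr[5]=15
(2, 6): arr[2]=18 > arr[6]=4
(2, 7): arr[2]=18 > arr[7]=2
(3, 6): arr[3]=7 > arr[6]=4
(3, 7): arr[3]=7 > arr[7]=2
(4, 6): arr[4]=11 > arr[6]=4
(4, 7): arr[4]=11 > arr[7]=2
(5, 6): arr[5]=15 > arr[6]=4
(5, 7): arr[5]=15 > arr[7]=2
(6, 7): arr[6]=4 > arr[7]=2

Total inversions: 20

The array has 20 inversion(s): (0,1), (0,2), (0,3), (0,4), (0,5), (0,6), (0,7), (1,7), (2,3), (2,4), (2,5), (2,6), (2,7), (3,6), (3,7), (4,6), (4,7), (5,6), (5,7), (6,7). Each pair (i,j) satisfies i < j and arr[i] > arr[j].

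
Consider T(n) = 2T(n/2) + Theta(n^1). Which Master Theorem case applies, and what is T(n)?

Master Theorem for T(n) = 2T(n/2) + O(n^1):

a = 2, b = 2, c = 1
log_b(a) = log_2(2) = 1.0000

Case 2: c = 1 = log_2(2) = 1.0000
T(n) = O(n^1 log n) = O(n log n)

For T(n) = 2T(n/2) + O(n^1): log_2(2) = 1.0000. This is Case 2 of the Master Theorem (c = log_b(a), equal work at all levels), giving O(n log n).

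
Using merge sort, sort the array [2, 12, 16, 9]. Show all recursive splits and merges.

Merge sort trace:

Split: [2, 12, 16, 9] -> [2, 12] and [16, 9]
  Split: [2, 12] -> [2] and [12]
  Merge: [2] + [12] -> [2, 12]
  Split: [16, 9] -> [16] and [9]
  Merge: [16] + [9] -> [9, 16]
Merge: [2, 12] + [9, 16] -> [2, 9, 12, 16]

Final sorted array: [2, 9, 12, 16]

The merge sort proceeds by recursively splitting the array and merging sorted halves.
After all merges, the sorted array is [2, 9, 12, 16].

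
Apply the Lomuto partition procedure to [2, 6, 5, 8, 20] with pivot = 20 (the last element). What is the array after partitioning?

Lomuto partition with pivot = 20:

Initial array: [2, 6, 5, 8, 20]

arr[0]=2 <= 20: swap with position 0, array becomes [2, 6, 5, 8, 20]
arr[1]=6 <= 20: swap with position 1, array becomes [2, 6, 5, 8, 20]
arr[2]=5 <= 20: swap with position 2, array becomes [2, 6, 5, 8, 20]
arr[3]=8 <= 20: swap with position 3, array becomes [2, 6, 5, 8, 20]

Place pivot at position 4: [2, 6, 5, 8, 20]
Pivot position: 4

After partitioning with pivot 20, the array becomes [2, 6, 5, 8, 20]. The pivot is placed at index 4. All elements to the left of the pivot are <= 20, and all elements to the right are > 20.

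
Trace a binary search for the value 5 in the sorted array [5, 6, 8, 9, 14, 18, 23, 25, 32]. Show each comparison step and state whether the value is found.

Binary search for 5 in [5, 6, 8, 9, 14, 18, 23, 25, 32]:

lo=0, hi=8, mid=4, arr[mid]=14 -> 14 > 5, search left half
lo=0, hi=3, mid=1, arr[mid]=6 -> 6 > 5, search left half
lo=0, hi=0, mid=0, arr[mid]=5 -> Found target at index 0!

Binary search finds 5 at index 0 after 3 comparisons. The search repeatedly halves the search space by comparing with the middle element.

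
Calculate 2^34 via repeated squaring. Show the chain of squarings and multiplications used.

Computing 2^34 by squaring (build up from 2^1; each line after the first costs one multiplication):

2^1 = 2
2^2 = (2^1)^2 = 2^2 = 4
2^4 = (2^2)^2 = 4^2 = 16
2^8 = (2^4)^2 = 16^2 = 256
2^16 = (2^8)^2 = 256^2 = 65536
2^17 = 2 * 2^16 = 2 * 65536 = 131072
2^34 = (2^17)^2 = 131072^2 = 17179869184

Result: 17179869184
Multiplications needed: 6 (6 lines after 2^1)

2^34 = 17179869184. Using exponentiation by squaring, this requires 6 multiplications. The key idea: if the exponent is even, square the half-power; if odd, multiply by the base once.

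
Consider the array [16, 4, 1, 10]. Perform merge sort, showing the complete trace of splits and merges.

Merge sort trace:

Split: [16, 4, 1, 10] -> [16, 4] and [1, 10]
  Split: [16, 4] -> [16] and [4]
  Merge: [16] + [4] -> [4, 16]
  Split: [1, 10] -> [1] and [10]
  Merge: [1] + [10] -> [1, 10]
Merge: [4, 16] + [1, 10] -> [1, 4, 10, 16]

Final sorted array: [1, 4, 10, 16]

The merge sort proceeds by recursively splitting the array and merging sorted halves.
After all merges, the sorted array is [1, 4, 10, 16].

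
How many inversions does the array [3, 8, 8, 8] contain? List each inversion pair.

Finding inversions in [3, 8, 8, 8]:


Total inversions: 0

The array has 0 inversions. It is already sorted.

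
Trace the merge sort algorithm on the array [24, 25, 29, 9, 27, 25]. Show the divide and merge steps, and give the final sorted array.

Merge sort trace:

Split: [24, 25, 29, 9, 27, 25] -> [24, 25, 29] and [9, 27, 25]
  Split: [24, 25, 29] -> [24] and [25, 29]
    Split: [25, 29] -> [25] and [29]
    Merge: [25] + [29] -> [25, 29]
  Merge: [24] + [25, 29] -> [24, 25, 29]
  Split: [9, 27, 25] -> [9] and [27, 25]
    Split: [27, 25] -> [27] and [25]
    Merge: [27] + [25] -> [25, 27]
  Merge: [9] + [25, 27] -> [9, 25, 27]
Merge: [24, 25, 29] + [9, 25, 27] -> [9, 24, 25, 25, 27, 29]

Final sorted array: [9, 24, 25, 25, 27, 29]

The merge sort proceeds by recursively splitting the array and merging sorted halves.
After all merges, the sorted array is [9, 24, 25, 25, 27, 29].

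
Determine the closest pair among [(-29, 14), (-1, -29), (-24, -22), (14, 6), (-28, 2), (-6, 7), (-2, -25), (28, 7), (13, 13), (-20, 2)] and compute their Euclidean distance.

Computing all pairwise distances among 10 points:

d((-29, 14), (-1, -29)) = 51.3128
d((-29, 14), (-24, -22)) = 36.3456
d((-29, 14), (14, 6)) = 43.7379
d((-29, 14), (-28, 2)) = 12.0416
d((-29, 14), (-6, 7)) = 24.0416
d((-29, 14), (-2, -25)) = 47.4342
d((-29, 14), (28, 7)) = 57.4282
d((-29, 14), (13, 13)) = 42.0119
d((-29, 14), (-20, 2)) = 15.0
d((-1, -29), (-24, -22)) = 24.0416
d((-1, -29), (14, 6)) = 38.0789
d((-1, -29), (-28, 2)) = 41.1096
d((-1, -29), (-6, 7)) = 36.3456
d((-1, -29), (-2, -25)) = 4.1231 <-- minimum
d((-1, -29), (28, 7)) = 46.2277
d((-1, -29), (13, 13)) = 44.2719
d((-1, -29), (-20, 2)) = 36.3593
d((-24, -22), (14, 6)) = 47.2017
d((-24, -22), (-28, 2)) = 24.3311
d((-24, -22), (-6, 7)) = 34.1321
d((-24, -22), (-2, -25)) = 22.2036
d((-24, -22), (28, 7)) = 59.5399
d((-24, -22), (13, 13)) = 50.9313
d((-24, -22), (-20, 2)) = 24.3311
d((14, 6), (-28, 2)) = 42.19
d((14, 6), (-6, 7)) = 20.025
d((14, 6), (-2, -25)) = 34.8855
d((14, 6), (28, 7)) = 14.0357
d((14, 6), (13, 13)) = 7.0711
d((14, 6), (-20, 2)) = 34.2345
d((-28, 2), (-6, 7)) = 22.561
d((-28, 2), (-2, -25)) = 37.4833
d((-28, 2), (28, 7)) = 56.2228
d((-28, 2), (13, 13)) = 42.45
d((-28, 2), (-20, 2)) = 8.0
d((-6, 7), (-2, -25)) = 32.249
d((-6, 7), (28, 7)) = 34.0
d((-6, 7), (13, 13)) = 19.9249
d((-6, 7), (-20, 2)) = 14.8661
d((-2, -25), (28, 7)) = 43.8634
d((-2, -25), (13, 13)) = 40.8534
d((-2, -25), (-20, 2)) = 32.45
d((28, 7), (13, 13)) = 16.1555
d((28, 7), (-20, 2)) = 48.2597
d((13, 13), (-20, 2)) = 34.7851

Closest pair: (-1, -29) and (-2, -25) with distance 4.1231

The closest pair is (-1, -29) and (-2, -25) with Euclidean distance 4.1231. For 10 points, brute-force pairwise comparison is shown above. For large n, the divide-and-conquer algorithm (sort by x, recurse on halves, check the dividing strip) achieves O(n log n).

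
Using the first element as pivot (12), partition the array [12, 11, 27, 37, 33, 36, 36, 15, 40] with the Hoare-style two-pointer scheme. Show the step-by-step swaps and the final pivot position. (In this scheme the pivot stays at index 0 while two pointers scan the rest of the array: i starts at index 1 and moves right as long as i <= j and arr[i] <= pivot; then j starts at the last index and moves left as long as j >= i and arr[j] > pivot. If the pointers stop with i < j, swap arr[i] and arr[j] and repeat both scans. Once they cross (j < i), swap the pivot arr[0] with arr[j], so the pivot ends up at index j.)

Hoare-style two-pointer partition with pivot = 12:

Initial array: [12, 11, 27, 37, 33, 36, 36, 15, 40]

Pointers start at i = 1, j = 8.
i ends at 2, j ends at 1: the pointers have crossed (j < i), so scanning stops.

Swap pivot arr[0] with arr[1] to place pivot at position 1: [11, 12, 27, 37, 33, 36, 36, 15, 40]
Pivot position: 1

After partitioning with pivot 12, the array becomes [11, 12, 27, 37, 33, 36, 36, 15, 40]. The pivot is placed at index 1. All elements to the left of the pivot are <= 12, and all elements to the right are > 12.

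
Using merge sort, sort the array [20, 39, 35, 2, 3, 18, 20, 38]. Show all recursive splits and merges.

Merge sort trace:

Split: [20, 39, 35, 2, 3, 18, 20, 38] -> [20, 39, 35, 2] and [3, 18, 20, 38]
  Split: [20, 39, 35, 2] -> [20, 39] and [35, 2]
    Split: [20, 39] -> [20] and [39]
    Merge: [20] + [39] -> [20, 39]
    Split: [35, 2] -> [35] and [2]
    Merge: [35] + [2] -> [2, 35]
  Merge: [20, 39] + [2, 35] -> [2, 20, 35, 39]
  Split: [3, 18, 20, 38] -> [3, 18] and [20, 38]
    Split: [3, 18] -> [3] and [18]
    Merge: [3] + [18] -> [3, 18]
    Split: [20, 38] -> [20] and [38]
    Merge: [20] + [38] -> [20, 38]
  Merge: [3, 18] + [20, 38] -> [3, 18, 20, 38]
Merge: [2, 20, 35, 39] + [3, 18, 20, 38] -> [2, 3, 18, 20, 20, 35, 38, 39]

Final sorted array: [2, 3, 18, 20, 20, 35, 38, 39]

The merge sort proceeds by recursively splitting the array and merging sorted halves.
After all merges, the sorted array is [2, 3, 18, 20, 20, 35, 38, 39].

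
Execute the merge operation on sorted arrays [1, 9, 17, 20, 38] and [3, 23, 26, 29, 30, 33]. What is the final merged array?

Merging process:

Compare 1 vs 3: take 1 from left. Merged: [1]
Compare 9 vs 3: take 3 from right. Merged: [1, 3]
Compare 9 vs 23: take 9 from left. Merged: [1, 3, 9]
Compare 17 vs 23: take 17 from left. Merged: [1, 3, 9, 17]
Compare 20 vs 23: take 20 from left. Merged: [1, 3, 9, 17, 20]
Compare 38 vs 23: take 23 from right. Merged: [1, 3, 9, 17, 20, 23]
Compare 38 vs 26: take 26 from right. Merged: [1, 3, 9, 17, 20, 23, 26]
Compare 38 vs 29: take 29 from right. Merged: [1, 3, 9, 17, 20, 23, 26, 29]
Compare 38 vs 30: take 30 from right. Merged: [1, 3, 9, 17, 20, 23, 26, 29, 30]
Compare 38 vs 33: take 33 from right. Merged: [1, 3, 9, 17, 20, 23, 26, 29, 30, 33]
Append remaining from left: [38]. Merged: [1, 3, 9, 17, 20, 23, 26, 29, 30, 33, 38]

Final merged array: [1, 3, 9, 17, 20, 23, 26, 29, 30, 33, 38]
Total comparisons: 10

The merged array is [1, 3, 9, 17, 20, 23, 26, 29, 30, 33, 38], requiring 10 comparisons. The merge step runs in O(n) time where n is the total number of elements.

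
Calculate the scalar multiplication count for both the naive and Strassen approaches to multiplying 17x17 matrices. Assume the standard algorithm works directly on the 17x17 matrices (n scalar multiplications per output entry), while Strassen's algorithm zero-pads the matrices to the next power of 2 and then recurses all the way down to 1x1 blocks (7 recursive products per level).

Matrix multiplication for 17x17 matrices:

Strassen's algorithm requires power-of-2 dimensions. Pad 17x17 to 32x32 (next power of 2).

Standard algorithm: 17^3 = 4913 multiplications
Strassen's algorithm: 7^(log2(32)) = 7^5 = 16807 multiplications
Difference: 4913 - 16807 = -11894 (Strassen uses MORE here due to padding overhead — for small or just-over-power-of-2 n, padding can outweigh the per-level savings)

Standard: 4913 multiplications (17^3). Strassen: 16807 multiplications (7^5, after padding to 32x32). Strassen reduces 8 recursive multiplications to 7 at each level.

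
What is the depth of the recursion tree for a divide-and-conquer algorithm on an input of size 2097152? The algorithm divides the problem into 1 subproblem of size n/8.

For divide and conquer with division factor 8:

Problem sizes at each level:
Level 0: 2097152
Level 1: 262144
Level 2: 32768
Level 3: 4096
Level 4: 512
Level 5: 64
Level 6: 8
Level 7: 1

The root is level 0 and the size-1 base case is level 7 (the tree spans levels 0 through 7, i.e. 8 levels counting the root), so the depth is the number of divisions: log_8(2097152) = 7

The recursion tree depth is log_8(2097152) = 7. At each level, the problem size is divided by 8, so it takes 7 divisions to reduce to a base case of size 1. The algorithm makes 1 recursive call at each level.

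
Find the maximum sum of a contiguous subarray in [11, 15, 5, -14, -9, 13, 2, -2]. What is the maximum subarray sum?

Using Kadane's algorithm on [11, 15, 5, -14, -9, 13, 2, -2]:

Scanning through the array:
Position 1 (value 15): max_ending_here = 26, max_so_far = 26
Position 2 (value 5): max_ending_here = 31, max_so_far = 31
Position 3 (value -14): max_ending_here = 17, max_so_far = 31
Position 4 (value -9): max_ending_here = 8, max_so_far = 31
Position 5 (value 13): max_ending_here = 21, max_so_far = 31
Position 6 (value 2): max_ending_here = 23, max_so_far = 31
Position 7 (value -2): max_ending_here = 21, max_so_far = 31

Maximum subarray: [11, 15, 5]
Maximum sum: 31

The maximum subarray is [11, 15, 5] with sum 31. This subarray runs from index 0 to index 2.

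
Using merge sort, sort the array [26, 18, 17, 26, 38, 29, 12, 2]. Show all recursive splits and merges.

Merge sort trace:

Split: [26, 18, 17, 26, 38, 29, 12, 2] -> [26, 18, 17, 26] and [38, 29, 12, 2]
  Split: [26, 18, 17, 26] -> [26, 18] and [17, 26]
    Split: [26, 18] -> [26] and [18]
    Merge: [26] + [18] -> [18, 26]
    Split: [17, 26] -> [17] and [26]
    Merge: [17] + [26] -> [17, 26]
  Merge: [18, 26] + [17, 26] -> [17, 18, 26, 26]
  Split: [38, 29, 12, 2] -> [38, 29] and [12, 2]
    Split: [38, 29] -> [38] and [29]
    Merge: [38] + [29] -> [29, 38]
    Split: [12, 2] -> [12] and [2]
    Merge: [12] + [2] -> [2, 12]
  Merge: [29, 38] + [2, 12] -> [2, 12, 29, 38]
Merge: [17, 18, 26, 26] + [2, 12, 29, 38] -> [2, 12, 17, 18, 26, 26, 29, 38]

Final sorted array: [2, 12, 17, 18, 26, 26, 29, 38]

The merge sort proceeds by recursively splitting the array and merging sorted halves.
After all merges, the sorted array is [2, 12, 17, 18, 26, 26, 29, 38].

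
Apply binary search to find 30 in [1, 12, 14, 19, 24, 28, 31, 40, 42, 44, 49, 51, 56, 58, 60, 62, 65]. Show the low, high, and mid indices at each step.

Binary search for 30 in [1, 12, 14, 19, 24, 28, 31, 40, 42, 44, 49, 51, 56, 58, 60, 62, 65]:

lo=0, hi=16, mid=8, arr[mid]=42 -> 42 > 30, search left half
lo=0, hi=7, mid=3, arr[mid]=19 -> 19 < 30, search right half
lo=4, hi=7, mid=5, arr[mid]=28 -> 28 < 30, search right half
lo=6, hi=7, mid=6, arr[mid]=31 -> 31 > 30, search left half
lo=6 > hi=5, target 30 not found

Binary search determines that 30 is not in the array after 4 comparisons. The search space was exhausted without finding the target.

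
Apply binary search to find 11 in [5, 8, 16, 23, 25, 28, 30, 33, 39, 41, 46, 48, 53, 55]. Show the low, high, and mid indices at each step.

Binary search for 11 in [5, 8, 16, 23, 25, 28, 30, 33, 39, 41, 46, 48, 53, 55]:

lo=0, hi=13, mid=6, arr[mid]=30 -> 30 > 11, search left half
lo=0, hi=5, mid=2, arr[mid]=16 -> 16 > 11, search left half
lo=0, hi=1, mid=0, arr[mid]=5 -> 5 < 11, search right half
lo=1, hi=1, mid=1, arr[mid]=8 -> 8 < 11, search right half
lo=2 > hi=1, target 11 not found

Binary search determines that 11 is not in the array after 4 comparisons. The search space was exhausted without finding the target.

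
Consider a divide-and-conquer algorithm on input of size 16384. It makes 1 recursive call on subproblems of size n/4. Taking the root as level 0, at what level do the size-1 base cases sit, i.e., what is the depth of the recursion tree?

For divide and conquer with division factor 4:

Problem sizes at each level:
Level 0: 16384
Level 1: 4096
Level 2: 1024
Level 3: 256
Level 4: 64
Level 5: 16
Level 6: 4
Level 7: 1

The root is level 0 and the size-1 base case is level 7 (the tree spans levels 0 through 7, i.e. 8 levels counting the root), so the depth is the number of divisions: log_4(16384) = 7

The recursion tree depth is log_4(16384) = 7. At each level, the problem size is divided by 4, so it takes 7 divisions to reduce to a base case of size 1. The algorithm makes 1 recursive call at each level.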